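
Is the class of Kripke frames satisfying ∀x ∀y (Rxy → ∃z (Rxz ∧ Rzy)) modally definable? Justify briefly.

Yes — defined by □□r → □r

This is a Sahlqvist condition; the C4 axiom □□r → □r defines it.
Suppose □□r→□r is valid. Take Rxy and set V(r)={w : xR²w}. Then □□r at x, so □r at x, so r at y, i.e. ∃z(Rxz∧Rzy).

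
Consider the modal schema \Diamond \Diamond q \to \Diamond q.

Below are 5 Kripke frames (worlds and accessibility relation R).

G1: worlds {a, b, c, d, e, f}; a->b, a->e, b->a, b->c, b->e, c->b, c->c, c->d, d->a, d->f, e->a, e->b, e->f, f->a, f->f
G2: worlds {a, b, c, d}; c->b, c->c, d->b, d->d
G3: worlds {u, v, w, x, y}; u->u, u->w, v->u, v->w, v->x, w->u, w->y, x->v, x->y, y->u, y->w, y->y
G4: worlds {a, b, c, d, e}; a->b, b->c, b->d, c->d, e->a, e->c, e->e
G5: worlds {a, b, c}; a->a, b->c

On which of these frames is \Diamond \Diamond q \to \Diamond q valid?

Frame correspondent (Sahlqvist): \forall x \forall y \forall z (Rxy \wedge Ryz \to Rxz) — i.e. transitivity.
G1: fails — Rbc and Rcd but not Rbd.
G2: holds.
G3: fails — Ruw and Rwy but not Ruy.
G4: fails — Rea and Rab but not Reb.
G5: holds.

G2, G5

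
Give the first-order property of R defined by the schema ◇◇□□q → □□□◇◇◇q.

This is a Sahlqvist (Geach-type) schema ◇^2□^2q → □^3◇^3q.
Minimal-valuation argument: fix x; take any y with xR^2y and any z with xR^3z. Set V(q) to the set of worlds R-reachable from y in exactly 2 steps. Then □^2q holds at y, so the antecedent holds at x; validity forces ◇^3q at z, giving a w with zR^3w and yR^2w.
First-order correspondent: ∀x ∀y ∀z ((xR²y ∧ xR³z) → ∃w (yR²w ∧ zR³w)).

∀x ∀y ∀z ((xR²y ∧ xR³z) → ∃w (yR²w ∧ zR³w))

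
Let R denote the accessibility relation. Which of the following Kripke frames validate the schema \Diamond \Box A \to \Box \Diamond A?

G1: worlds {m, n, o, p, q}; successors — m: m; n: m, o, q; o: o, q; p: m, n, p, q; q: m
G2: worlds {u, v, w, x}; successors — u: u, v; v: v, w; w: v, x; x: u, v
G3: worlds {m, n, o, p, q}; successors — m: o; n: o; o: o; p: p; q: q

This is the axiom for convergence; its first-order frame correspondent is \forall x \forall y \forall z (Rxy \wedge Rxz \to \exists w (Ryw \wedge Rzw)).
G1: fails — Rno and Rnq but o and q have no common successor.
G2: ✓.
G3: ✓.

G2, G3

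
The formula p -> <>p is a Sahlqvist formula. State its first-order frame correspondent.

This is frame-equivalent to □p → p (substitute ¬p for p and contrapose).
Suppose □p→p is valid. At any x set V(p)={w : Rxw}. Then □p holds at x, so p holds at x, i.e. Rxx.
The converse is a direct semantic check.
Frame condition: forall x Rxx.

reflexivity: forall x Rxx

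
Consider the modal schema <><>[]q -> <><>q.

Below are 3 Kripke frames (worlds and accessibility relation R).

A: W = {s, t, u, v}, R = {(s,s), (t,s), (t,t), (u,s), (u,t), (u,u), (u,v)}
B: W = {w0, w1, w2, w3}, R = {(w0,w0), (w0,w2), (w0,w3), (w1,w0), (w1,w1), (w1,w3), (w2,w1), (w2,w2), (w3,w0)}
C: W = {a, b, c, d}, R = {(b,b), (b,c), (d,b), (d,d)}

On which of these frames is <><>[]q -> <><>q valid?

Frame correspondent (Sahlqvist): forall x forall y (x R^2 y -> exists w (yRw & x R^2 w)) — i.e. a generalized confluence (Geach) condition.
A: fails — uR²v but no w with vRw and uR²w.
B: ✓.
C: fails — bR²c but no w with cRw and bR²w.

B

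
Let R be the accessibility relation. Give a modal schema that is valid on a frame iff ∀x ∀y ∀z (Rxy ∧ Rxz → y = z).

The condition is partial functionality. The CD schema ◇r → □r defines it.
Suppose ◇r→□r is valid. Take Rxy, Rxz and set V(r)={y}. Then ◇r at x, so □r at x, so r at z, i.e. z=y.

◇r → □r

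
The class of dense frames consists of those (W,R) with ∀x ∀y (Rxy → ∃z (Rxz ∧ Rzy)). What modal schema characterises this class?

The condition is density. The C4 schema □□r → □r defines it.
Suppose □□r→□r is valid. Take Rxy and set V(r)={w : xR²w}. Then □□r at x, so □r at x, so r at y, i.e. ∃z(Rxz∧Rzy).

□□r → □r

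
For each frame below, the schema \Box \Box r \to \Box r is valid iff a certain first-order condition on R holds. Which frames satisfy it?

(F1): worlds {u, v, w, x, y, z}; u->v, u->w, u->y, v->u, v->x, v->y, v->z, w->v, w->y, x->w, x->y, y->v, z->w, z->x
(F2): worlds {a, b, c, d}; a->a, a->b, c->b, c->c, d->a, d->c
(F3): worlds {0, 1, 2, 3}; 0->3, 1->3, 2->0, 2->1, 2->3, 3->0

Frame correspondent (Sahlqvist): \forall x \forall y (Rxy \to \exists z (Rxz \wedge Rzy)) — i.e. density.
(F1): fails — Rxw but no t with Rxt and Rtw.
(F2): satisfies the condition.
(F3): fails — R21 but no z with R2z and Rz1.

(F2)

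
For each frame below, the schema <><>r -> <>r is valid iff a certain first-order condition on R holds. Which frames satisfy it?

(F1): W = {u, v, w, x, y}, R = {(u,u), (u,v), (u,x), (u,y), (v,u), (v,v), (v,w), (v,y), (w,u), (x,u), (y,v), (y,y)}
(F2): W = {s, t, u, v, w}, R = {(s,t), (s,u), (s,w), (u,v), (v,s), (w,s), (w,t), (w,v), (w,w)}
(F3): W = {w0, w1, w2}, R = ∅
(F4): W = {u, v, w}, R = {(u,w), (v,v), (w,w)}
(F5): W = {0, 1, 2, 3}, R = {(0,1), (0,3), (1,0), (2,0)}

(F3), (F4)

The schema corresponds to transitivity: forall x forall y forall z (Rxy & Ryz -> Rxz).
(F1): fails — Ruv and Rvw but not Ruw.
(F2): fails — Ruv and Rvs but not Rus.
(F3): ✓.
(F4): ✓.
(F5): fails — R01 and R10 but not R00.
Valid on: (F3), (F4).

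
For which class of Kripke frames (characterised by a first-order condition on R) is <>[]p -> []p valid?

the Euclidean property

Replacing p by ¬p and contraposing gives the equivalent schema ◇p → □◇p.
Suppose ◇p→□◇p is valid. Take Rxy, Rxz and set V(p)={y}. Then ◇p at x, so □◇p at x, so ◇p at z, so some w with Rzw has p; w=y, i.e. Rzy. By symmetry of the argument, Ryz.
The converse is a direct semantic check.
So the correspondent is the Euclidean property.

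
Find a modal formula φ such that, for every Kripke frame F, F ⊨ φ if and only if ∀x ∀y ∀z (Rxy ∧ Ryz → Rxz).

The condition is transitivity. The 4 schema □s → □□s defines it.
Suppose □s→□□s is valid. Take Rxy, Ryz and set V(s)={w : Rxw}. Then □s at x, so □□s at x, so □s at y, so s at z, i.e. Rxz.

□s → □□s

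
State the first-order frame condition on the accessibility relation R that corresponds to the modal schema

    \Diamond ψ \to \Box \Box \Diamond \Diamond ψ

\forall x \forall y \forall z ((xRy \wedge x R^2 z) \to \exists w (y = w \wedge z R^2 w))

This is a Sahlqvist (Geach-type) schema ◇^1□^0ψ → □^2◇^2ψ.
Minimal-valuation argument: fix x; take any y with xR^1y and any z with xR^2z. Set V(ψ) to the set of worlds R-reachable from y in exactly 0 steps. Then □^0ψ holds at y, so the antecedent holds at x; validity forces ◇^2ψ at z, giving a w with zR^2w and yR^0w.
First-order correspondent: \forall x \forall y \forall z ((xRy \wedge x R^2 z) \to \exists w (y = w \wedge z R^2 w)).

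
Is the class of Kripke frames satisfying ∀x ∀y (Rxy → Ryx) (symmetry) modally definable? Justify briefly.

Yes — defined by r → □◇r

Yes: it is symmetry, defined by the B schema r → □◇r.
Suppose r→□◇r is valid. Take Rxy and set V(r)={x}. Then r at x, so □◇r at x, so ◇r at y, so some z with Ryz has r; z=x, i.e. Ryx.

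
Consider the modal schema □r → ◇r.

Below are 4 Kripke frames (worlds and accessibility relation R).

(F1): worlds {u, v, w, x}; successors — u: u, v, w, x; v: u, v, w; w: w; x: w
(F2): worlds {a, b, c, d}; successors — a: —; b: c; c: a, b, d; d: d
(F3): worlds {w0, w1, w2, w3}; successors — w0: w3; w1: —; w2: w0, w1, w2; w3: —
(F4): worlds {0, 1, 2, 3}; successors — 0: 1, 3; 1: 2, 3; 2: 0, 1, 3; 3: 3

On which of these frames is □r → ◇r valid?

The schema corresponds to seriality: ∀x ∃y Rxy.
(F1): satisfies the condition.
(F2): fails — world a has no successor.
(F3): fails — world w1 has no successor.
(F4): satisfies the condition.

(F1), (F4)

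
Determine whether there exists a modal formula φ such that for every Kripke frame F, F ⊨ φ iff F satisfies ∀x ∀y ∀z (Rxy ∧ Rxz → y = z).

Yes: it is partial functionality, defined by the CD schema ◇p → □p.

Yes — defined by ◇p → □p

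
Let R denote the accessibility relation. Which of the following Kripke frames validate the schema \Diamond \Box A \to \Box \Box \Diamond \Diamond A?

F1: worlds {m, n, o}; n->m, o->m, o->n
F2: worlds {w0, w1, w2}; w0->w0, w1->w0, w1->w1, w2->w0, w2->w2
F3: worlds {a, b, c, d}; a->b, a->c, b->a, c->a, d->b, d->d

F2

This is the axiom for a generalized confluence (Geach) condition; its first-order frame correspondent is \forall x \forall y \forall z ((xRy \wedge x R^2 z) \to \exists w (yRw \wedge z R^2 w)).
F1: fails — oRm, oR²m but no w with mRw and mR²w.
F2: holds.
F3: fails — dRb, dR²b but no w with bRw and bR²w.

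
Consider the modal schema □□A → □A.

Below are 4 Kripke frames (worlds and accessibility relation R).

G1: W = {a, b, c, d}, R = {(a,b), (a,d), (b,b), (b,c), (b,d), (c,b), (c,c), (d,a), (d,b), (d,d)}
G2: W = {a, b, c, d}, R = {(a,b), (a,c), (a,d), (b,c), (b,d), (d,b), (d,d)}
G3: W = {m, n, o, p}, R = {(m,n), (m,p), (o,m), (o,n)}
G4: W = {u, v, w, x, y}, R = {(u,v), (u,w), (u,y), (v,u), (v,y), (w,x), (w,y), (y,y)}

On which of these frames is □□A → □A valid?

This is the axiom for density; its first-order frame correspondent is ∀x ∀y (Rxy → ∃z (Rxz ∧ Rzy)).
G1: condition met.
G2: fails — Rbc but no z with Rbz and Rzc.
G3: fails — Rom but no z with Roz and Rzm.
G4: fails — Ruv but no z with Ruz and Rzv.

G1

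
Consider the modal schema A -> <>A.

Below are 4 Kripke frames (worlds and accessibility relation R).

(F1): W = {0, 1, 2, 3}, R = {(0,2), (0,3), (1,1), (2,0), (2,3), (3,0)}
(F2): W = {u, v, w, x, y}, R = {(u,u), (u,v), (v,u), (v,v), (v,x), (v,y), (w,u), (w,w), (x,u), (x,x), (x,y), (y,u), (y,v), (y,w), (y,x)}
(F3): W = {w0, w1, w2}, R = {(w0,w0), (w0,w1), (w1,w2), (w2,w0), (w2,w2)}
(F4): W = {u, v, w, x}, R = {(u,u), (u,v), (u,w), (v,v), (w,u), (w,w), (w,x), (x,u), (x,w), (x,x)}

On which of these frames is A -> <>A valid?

(F4)

This is the axiom for reflexivity; its first-order frame correspondent is forall x Rxx.
(F1): fails — world 0 does not see itself.
(F2): fails — world y does not see itself.
(F3): fails — world w1 does not see itself.
(F4): condition met.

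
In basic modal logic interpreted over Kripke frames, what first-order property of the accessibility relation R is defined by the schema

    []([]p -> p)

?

Suppose □(□p→p) is valid. Take Rxy and set V(p)={w : Ryw}. Then at y, □p holds; since □(□p→p) at x, □p→p at y, so p at y, i.e. Ryy.

shift-reflexivity: forall x forall y (Rxy -> Ryy)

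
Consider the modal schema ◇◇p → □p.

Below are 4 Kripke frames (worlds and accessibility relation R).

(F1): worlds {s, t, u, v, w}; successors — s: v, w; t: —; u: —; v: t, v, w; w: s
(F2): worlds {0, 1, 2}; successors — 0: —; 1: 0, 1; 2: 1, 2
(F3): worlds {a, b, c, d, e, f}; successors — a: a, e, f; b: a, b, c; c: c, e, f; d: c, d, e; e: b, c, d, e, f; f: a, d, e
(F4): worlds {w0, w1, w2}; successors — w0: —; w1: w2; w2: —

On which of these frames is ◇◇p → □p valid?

The schema corresponds to a generalized confluence (Geach) condition: ∀x ∀y ∀z ((xR²y ∧ xRz) → ∃w (y = w ∧ z = w)).
(F1): fails — sR²s, sRv but s ≠ v.
(F2): fails — 1R²0, 1R1 but 0 ≠ 1.
(F3): fails — aR²a, aRe but a ≠ e.
(F4): ✓.
Valid on: (F4).

(F4)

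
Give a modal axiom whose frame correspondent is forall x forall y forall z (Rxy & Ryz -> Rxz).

The condition is transitivity. The 4 schema □q → □□q defines it.
Suppose □q→□□q is valid. Take Rxy, Ryz and set V(q)={w : Rxw}. Then □q at x, so □□q at x, so □q at y, so q at z, i.e. Rxz.

□q → □□q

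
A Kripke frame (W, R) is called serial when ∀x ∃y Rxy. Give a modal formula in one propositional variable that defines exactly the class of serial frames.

The condition is seriality. The D schema □s → ◇s defines it.

□s → ◇s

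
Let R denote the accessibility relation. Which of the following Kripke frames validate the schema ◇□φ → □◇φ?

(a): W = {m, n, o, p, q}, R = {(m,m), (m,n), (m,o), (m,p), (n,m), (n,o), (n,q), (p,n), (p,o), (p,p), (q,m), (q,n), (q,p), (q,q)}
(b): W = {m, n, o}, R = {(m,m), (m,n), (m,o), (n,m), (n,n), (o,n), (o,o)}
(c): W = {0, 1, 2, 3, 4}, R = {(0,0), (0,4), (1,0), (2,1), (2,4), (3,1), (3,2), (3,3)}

(b)

This is the axiom for convergence; its first-order frame correspondent is ∀x ∀y ∀z (Rxy ∧ Rxz → ∃w (Ryw ∧ Rzw)).
(a): fails — Rmo and Rmo but o and o have no common successor.
(b): ✓.
(c): fails — R00 and R04 but 0 and 4 have no common successor.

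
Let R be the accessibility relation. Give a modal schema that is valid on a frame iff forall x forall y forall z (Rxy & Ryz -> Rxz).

□q → □□q

The condition is transitivity. The 4 schema □q → □□q defines it.
Suppose □q→□□q is valid. Take Rxy, Ryz and set V(q)={w : Rxw}. Then □q at x, so □□q at x, so □q at y, so q at z, i.e. Rxz.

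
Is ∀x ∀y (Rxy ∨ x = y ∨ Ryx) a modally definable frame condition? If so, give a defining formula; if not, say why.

Any modally definable frame class is closed under disjoint unions.
Take 2 disjoint single-world reflexive frames: each is trivially connected, but their disjoint union has 2 worlds with no edge between distinct components, so it is not connected.
Hence connectedness of R is not modally definable.

Not modally definable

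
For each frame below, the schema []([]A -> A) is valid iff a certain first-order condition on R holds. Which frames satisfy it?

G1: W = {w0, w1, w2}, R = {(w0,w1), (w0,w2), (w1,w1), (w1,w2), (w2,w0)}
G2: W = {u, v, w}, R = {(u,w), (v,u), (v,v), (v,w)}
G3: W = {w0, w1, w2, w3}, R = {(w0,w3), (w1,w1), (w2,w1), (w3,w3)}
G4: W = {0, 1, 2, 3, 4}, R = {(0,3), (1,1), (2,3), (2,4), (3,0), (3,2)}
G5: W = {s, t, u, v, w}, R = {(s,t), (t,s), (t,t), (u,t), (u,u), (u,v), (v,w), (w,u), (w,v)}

G3

The schema corresponds to shift-reflexivity: forall x forall y (Rxy -> Ryy).
G1: fails — Rw1w2 but not Rw2w2.
G2: fails — Rvu but not Ruu.
G3: condition met.
G4: fails — R32 but not R22.
G5: fails — Ruv but not Rvv.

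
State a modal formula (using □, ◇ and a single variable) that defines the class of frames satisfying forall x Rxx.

□p → p

The condition is reflexivity. The T schema □p → p defines it.
Suppose □p→p is valid. At any x set V(p)={w : Rxw}. Then □p holds at x, so p holds at x, i.e. Rxx.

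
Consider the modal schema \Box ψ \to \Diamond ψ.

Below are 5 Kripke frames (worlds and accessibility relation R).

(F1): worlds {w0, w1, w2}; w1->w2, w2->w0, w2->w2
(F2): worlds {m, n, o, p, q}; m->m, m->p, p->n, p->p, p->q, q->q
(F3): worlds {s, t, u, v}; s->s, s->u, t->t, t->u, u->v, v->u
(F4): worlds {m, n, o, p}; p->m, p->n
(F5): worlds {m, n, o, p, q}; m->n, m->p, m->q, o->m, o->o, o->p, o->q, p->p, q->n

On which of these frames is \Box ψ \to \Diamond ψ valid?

(F3)

The schema corresponds to seriality: \forall x \exists y Rxy.
(F1): fails — world w0 has no successor.
(F2): fails — world n has no successor.
(F3): satisfies the condition.
(F4): fails — world m has no successor.
(F5): fails — world n has no successor.
Valid on: (F3).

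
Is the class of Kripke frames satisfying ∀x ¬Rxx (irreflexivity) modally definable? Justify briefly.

No — not modally definable

If a class were modally definable it would be closed under surjective bounded morphisms (Goldblatt–Thomason).
The 3-cycle (worlds a,b,c with a→b→c→a) is irreflexive, and the map sending every world to a single reflexive point • is a surjective bounded morphism (forth: every edge maps to (•,•); back: every world has a successor). So any modal formula valid on the 3-cycle is also valid on the reflexive point, which is not irreflexive.
So no modal formula (or set of formulas) defines exactly the irreflexive frames.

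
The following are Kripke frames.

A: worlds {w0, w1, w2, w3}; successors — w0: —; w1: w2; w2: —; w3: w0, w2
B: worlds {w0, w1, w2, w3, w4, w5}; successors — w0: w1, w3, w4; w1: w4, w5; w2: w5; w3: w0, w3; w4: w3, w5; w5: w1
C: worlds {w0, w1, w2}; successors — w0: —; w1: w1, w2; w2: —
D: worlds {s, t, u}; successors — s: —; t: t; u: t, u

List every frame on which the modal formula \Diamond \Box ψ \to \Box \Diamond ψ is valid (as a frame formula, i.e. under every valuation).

D

Frame correspondent (Sahlqvist): \forall x \forall y \forall z (Rxy \wedge Rxz \to \exists w (Ryw \wedge Rzw)) — i.e. convergence.
A: fails — Rw1w2 and Rw1w2 but w2 and w2 have no common successor.
B: fails — Rw0w1 and Rw0w3 but w1 and w3 have no common successor.
C: fails — Rw1w2 and Rw1w2 but w2 and w2 have no common successor.
D: satisfies the condition.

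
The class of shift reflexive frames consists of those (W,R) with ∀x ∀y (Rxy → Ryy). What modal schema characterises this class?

A defining formula is □(□r → r) (the T□ axiom).
Suppose □(□r→r) is valid. Take Rxy and set V(r)={w : Ryw}. Then at y, □r holds; since □(□r→r) at x, □r→r at y, so r at y, i.e. Ryy.

□(□r → r)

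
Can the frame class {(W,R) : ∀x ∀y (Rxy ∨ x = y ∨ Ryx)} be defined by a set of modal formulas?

Modal frame validity is preserved under disjoint unions.
Take 2 disjoint single-world reflexive frames: each is trivially connected, but their disjoint union has 2 worlds with no edge between distinct components, so it is not connected.
So no modal formula (or set of formulas) defines exactly the connected frames.

Not modally definable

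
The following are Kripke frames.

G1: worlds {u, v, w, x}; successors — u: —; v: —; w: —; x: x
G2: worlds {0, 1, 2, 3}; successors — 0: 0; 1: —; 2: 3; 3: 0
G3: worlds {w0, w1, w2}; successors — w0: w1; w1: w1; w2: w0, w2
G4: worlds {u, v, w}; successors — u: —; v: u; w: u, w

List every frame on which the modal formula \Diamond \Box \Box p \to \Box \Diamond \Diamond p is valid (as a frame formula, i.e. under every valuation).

The schema corresponds to a generalized confluence (Geach) condition: \forall x \forall y \forall z ((xRy \wedge xRz) \to \exists w (y R^2 w \wedge z R^2 w)).
G1: holds.
G2: holds.
G3: holds.
G4: fails — vRu, vRu but no t with uR²t and uR²t.

G1, G2, G3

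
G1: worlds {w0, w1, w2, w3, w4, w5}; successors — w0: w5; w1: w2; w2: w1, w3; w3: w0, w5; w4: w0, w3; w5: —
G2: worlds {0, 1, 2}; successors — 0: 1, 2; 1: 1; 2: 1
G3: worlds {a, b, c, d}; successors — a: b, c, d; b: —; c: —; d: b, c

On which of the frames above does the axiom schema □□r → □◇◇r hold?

G2

The schema corresponds to a generalized confluence (Geach) condition: ∀x ∀z (xRz → ∃w (xR²w ∧ zR²w)).
G1: fails — w0Rw5 but no w with w0R²w and w5R²w.
G2: holds.
G3: fails — aRb but no w with aR²w and bR²w.
Valid on: G2.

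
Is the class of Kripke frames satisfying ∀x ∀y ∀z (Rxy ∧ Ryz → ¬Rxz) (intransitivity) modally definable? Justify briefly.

Modal frame validity is preserved under surjective bounded morphisms.
The 5-cycle (worlds s,t,u,v,w with s→t→u→v→w→s) is intransitive. Mapping every world to a single reflexive point • is a surjective bounded morphism; the reflexive point is not intransitive (R••∧R•• but R••).
So no modal formula (or set of formulas) defines exactly the intransitive frames.

No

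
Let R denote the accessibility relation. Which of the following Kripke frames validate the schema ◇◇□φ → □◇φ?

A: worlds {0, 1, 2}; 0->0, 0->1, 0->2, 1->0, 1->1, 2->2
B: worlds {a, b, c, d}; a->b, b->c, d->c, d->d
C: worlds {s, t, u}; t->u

C

The schema corresponds to a generalized confluence (Geach) condition: ∀x ∀y ∀z ((xR²y ∧ xRz) → ∃w (yRw ∧ zRw)).
A: fails — 0R²1, 0R2 but no w with 1Rw and 2Rw.
B: fails — aR²c, aRb but no w with cRw and bRw.
C: satisfies the condition.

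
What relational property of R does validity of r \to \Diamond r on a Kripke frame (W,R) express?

This is frame-equivalent to □r → r (substitute ¬r for r and contrapose).
Suppose □r→r is valid. At any x set V(r)={w : Rxw}. Then □r holds at x, so r holds at x, i.e. Rxx.

reflexivity: \forall x Rxx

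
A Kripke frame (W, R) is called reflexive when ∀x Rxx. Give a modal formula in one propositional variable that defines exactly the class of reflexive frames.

This is reflexivity; the standard corresponding axiom is T: □p → p.
Suppose □p→p is valid. At any x set V(p)={w : Rxw}. Then □p holds at x, so p holds at x, i.e. Rxx.

□p → p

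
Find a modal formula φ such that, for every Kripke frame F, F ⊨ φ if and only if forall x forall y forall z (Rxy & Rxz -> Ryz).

The condition is the Euclidean property. The 5 schema ◇p → □◇p defines it.
Suppose ◇p→□◇p is valid. Take Rxy, Rxz and set V(p)={y}. Then ◇p at x, so □◇p at x, so ◇p at z, so some w with Rzw has p; w=y, i.e. Rzy. By symmetry of the argument, Ryz.

◇p → □◇p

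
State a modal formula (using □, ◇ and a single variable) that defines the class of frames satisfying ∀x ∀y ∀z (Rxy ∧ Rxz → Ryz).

◇s → □◇s

This is the Euclidean property; the standard corresponding axiom is 5: ◇s → □◇s.
Suppose ◇s→□◇s is valid. Take Rxy, Rxz and set V(s)={y}. Then ◇s at x, so □◇s at x, so ◇s at z, so some w with Rzw has s; w=y, i.e. Rzy. By symmetry of the argument, Ryz.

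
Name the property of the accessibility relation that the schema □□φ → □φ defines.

Density

Suppose □□φ→□φ is valid. Take Rxy and set V(φ)={w : xR²w}. Then □□φ at x, so □φ at x, so φ at y, i.e. ∃z(Rxz∧Rzy).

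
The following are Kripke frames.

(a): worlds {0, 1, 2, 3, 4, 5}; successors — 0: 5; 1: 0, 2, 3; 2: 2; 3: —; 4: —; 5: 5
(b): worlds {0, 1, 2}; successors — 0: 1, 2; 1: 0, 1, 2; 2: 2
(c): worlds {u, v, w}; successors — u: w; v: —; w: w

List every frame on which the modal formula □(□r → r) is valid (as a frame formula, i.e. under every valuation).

This is the axiom for shift-reflexivity; its first-order frame correspondent is ∀x ∀y (Rxy → Ryy).
(a): fails — R10 but not R00.
(b): fails — R10 but not R00.
(c): condition met.
Valid on: (c).

(c)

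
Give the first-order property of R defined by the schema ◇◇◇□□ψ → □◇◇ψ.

∀x ∀y ∀z ((xR³y ∧ xRz) → ∃w (yR²w ∧ zR²w))

This is a Sahlqvist (Geach-type) schema ◇^3□^2ψ → □^1◇^2ψ.
Minimal-valuation argument: fix x; take any y with xR^3y and any z with xR^1z. Set V(ψ) to the set of worlds R-reachable from y in exactly 2 steps. Then □^2ψ holds at y, so the antecedent holds at x; validity forces ◇^2ψ at z, giving a w with zR^2w and yR^2w.
First-order correspondent: ∀x ∀y ∀z ((xR³y ∧ xRz) → ∃w (yR²w ∧ zR²w)).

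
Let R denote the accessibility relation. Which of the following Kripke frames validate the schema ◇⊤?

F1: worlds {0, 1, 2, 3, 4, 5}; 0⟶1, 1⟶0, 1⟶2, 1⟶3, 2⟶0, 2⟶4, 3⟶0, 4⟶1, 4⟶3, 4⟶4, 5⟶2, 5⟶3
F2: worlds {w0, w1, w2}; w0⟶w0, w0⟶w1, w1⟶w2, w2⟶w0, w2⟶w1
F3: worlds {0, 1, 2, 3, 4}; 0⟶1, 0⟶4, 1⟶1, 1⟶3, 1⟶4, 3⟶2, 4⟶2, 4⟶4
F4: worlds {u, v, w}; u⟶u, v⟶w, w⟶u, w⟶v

F1, F2, F4

The schema corresponds to seriality: ∀x ∃y Rxy.
F1: holds.
F2: holds.
F3: fails — world 2 has no successor.
F4: holds.
Valid on: F1, F2, F4.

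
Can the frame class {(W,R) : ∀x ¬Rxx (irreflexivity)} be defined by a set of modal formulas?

Modal frame validity is preserved under surjective bounded morphisms.
The 4-cycle (worlds 0,1,2,3 with 0→1→2→3→0) is irreflexive, and the map sending every world to a single reflexive point • is a surjective bounded morphism (forth: every edge maps to (•,•); back: every world has a successor). So any modal formula valid on the 4-cycle is also valid on the reflexive point, which is not irreflexive.
Hence irreflexivity is not modally definable.

No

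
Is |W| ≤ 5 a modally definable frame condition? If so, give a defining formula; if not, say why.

Not definable by any modal formula

Any modally definable frame class is closed under disjoint unions.
Any modal formula valid on each of 6 disjoint one-world frames is valid on their disjoint union (validity is preserved under disjoint unions). Each one-world frame has |W|=1≤5, but the union has |W|=6.
So no modal formula (or set of formulas) defines exactly the |W|≤5 frames.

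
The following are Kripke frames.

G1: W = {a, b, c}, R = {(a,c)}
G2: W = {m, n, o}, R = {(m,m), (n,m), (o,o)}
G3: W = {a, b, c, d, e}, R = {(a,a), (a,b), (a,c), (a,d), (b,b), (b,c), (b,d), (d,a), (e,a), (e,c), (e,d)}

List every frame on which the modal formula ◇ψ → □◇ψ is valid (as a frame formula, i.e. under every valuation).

G2

The schema corresponds to the Euclidean property: ∀x ∀y ∀z (Rxy ∧ Rxz → Ryz).
G1: fails — Rac and Rac but not Rcc.
G2: holds.
G3: fails — Rab and Raa but not Rba.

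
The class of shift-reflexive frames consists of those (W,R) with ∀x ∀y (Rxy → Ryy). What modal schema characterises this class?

□(□p → p)

The condition is shift-reflexivity. The T□ schema □(□p → p) defines it.
Suppose □(□p→p) is valid. Take Rxy and set V(p)={w : Ryw}. Then at y, □p holds; since □(□p→p) at x, □p→p at y, so p at y, i.e. Ryy.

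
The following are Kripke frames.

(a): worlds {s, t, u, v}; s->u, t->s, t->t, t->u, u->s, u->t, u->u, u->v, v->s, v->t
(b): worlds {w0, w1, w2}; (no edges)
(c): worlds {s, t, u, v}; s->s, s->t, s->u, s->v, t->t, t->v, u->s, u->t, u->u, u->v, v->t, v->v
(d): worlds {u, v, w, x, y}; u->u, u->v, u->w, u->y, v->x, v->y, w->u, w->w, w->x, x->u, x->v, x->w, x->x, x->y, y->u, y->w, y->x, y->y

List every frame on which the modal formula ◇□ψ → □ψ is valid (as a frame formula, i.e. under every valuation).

(b)

Frame correspondent (Sahlqvist): ∀x ∀y ∀z (Rxy ∧ Rxz → Ryz) — i.e. the Euclidean property.
(a): fails — Rts and Rts but not Rss.
(b): ✓.
(c): fails — Rsv and Rsu but not Rvu.
(d): fails — Ruv and Ruv but not Rvv.
Valid on: (b).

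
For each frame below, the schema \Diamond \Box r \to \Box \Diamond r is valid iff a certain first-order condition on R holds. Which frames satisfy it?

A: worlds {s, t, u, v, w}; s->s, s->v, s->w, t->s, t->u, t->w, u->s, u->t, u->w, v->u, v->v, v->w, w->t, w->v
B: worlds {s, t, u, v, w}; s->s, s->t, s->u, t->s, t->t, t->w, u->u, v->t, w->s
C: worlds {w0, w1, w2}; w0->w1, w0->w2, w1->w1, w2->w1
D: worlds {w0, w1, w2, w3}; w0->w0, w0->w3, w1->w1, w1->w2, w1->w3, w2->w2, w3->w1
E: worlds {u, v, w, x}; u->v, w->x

C

The schema corresponds to convergence: \forall x \forall y \forall z (Rxy \wedge Rxz \to \exists w (Ryw \wedge Rzw)).
A: fails — Ruw and Rut but w and t have no common successor.
B: fails — Rsu and Rst but u and t have no common successor.
C: condition met.
D: fails — Rw0w0 and Rw0w3 but w0 and w3 have no common successor.
E: fails — Ruv and Ruv but v and v have no common successor.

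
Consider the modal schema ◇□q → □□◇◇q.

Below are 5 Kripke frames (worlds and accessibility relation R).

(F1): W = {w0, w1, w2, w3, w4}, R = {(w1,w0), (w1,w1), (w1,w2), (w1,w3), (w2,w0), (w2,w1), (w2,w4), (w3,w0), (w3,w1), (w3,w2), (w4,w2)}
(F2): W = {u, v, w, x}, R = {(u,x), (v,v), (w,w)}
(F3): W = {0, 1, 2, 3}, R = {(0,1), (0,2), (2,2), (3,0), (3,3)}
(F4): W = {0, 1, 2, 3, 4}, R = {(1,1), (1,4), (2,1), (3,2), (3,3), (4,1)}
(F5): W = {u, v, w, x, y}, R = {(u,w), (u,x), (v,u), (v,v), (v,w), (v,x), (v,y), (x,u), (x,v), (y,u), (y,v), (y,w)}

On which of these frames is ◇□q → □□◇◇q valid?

Frame correspondent (Sahlqvist): ∀x ∀y ∀z ((xRy ∧ xR²z) → ∃w (yRw ∧ zR²w)) — i.e. a generalized confluence (Geach) condition.
(F1): fails — w1Rw0, w1R²w0 but no w with w0Rw and w0R²w.
(F2): condition met.
(F3): fails — 0R1, 0R²2 but no w with 1Rw and 2R²w.
(F4): fails — 3R3, 3R²1 but no w with 3Rw and 1R²w.
(F5): fails — uRw, uR²u but no t with wRt and uR²t.

(F2)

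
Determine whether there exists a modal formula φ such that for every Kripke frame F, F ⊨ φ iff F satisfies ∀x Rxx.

Yes, by □p → p

The condition is reflexivity. A defining modal formula is □p → p.
Suppose □p→p is valid. At any x set V(p)={w : Rxw}. Then □p holds at x, so p holds at x, i.e. Rxx.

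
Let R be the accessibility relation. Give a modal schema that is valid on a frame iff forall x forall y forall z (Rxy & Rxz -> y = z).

◇p → □p

A defining formula is ◇p → □p (the CD axiom).
Suppose ◇p→□p is valid. Take Rxy, Rxz and set V(p)={y}. Then ◇p at x, so □p at x, so p at z, i.e. z=y.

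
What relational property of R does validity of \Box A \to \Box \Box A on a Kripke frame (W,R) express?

Transitivity

Suppose □A→□□A is valid. Take Rxy, Ryz and set V(A)={w : Rxw}. Then □A at x, so □□A at x, so □A at y, so A at z, i.e. Rxz.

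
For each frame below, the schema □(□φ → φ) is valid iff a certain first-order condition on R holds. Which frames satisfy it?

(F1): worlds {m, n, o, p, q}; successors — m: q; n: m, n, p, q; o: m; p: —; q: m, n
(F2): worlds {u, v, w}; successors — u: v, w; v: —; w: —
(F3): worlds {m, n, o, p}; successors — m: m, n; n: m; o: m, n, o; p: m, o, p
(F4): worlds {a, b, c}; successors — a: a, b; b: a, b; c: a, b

The schema corresponds to shift-reflexivity: ∀x ∀y (Rxy → Ryy).
(F1): fails — Rom but not Rmm.
(F2): fails — Ruv but not Rvv.
(F3): fails — Ron but not Rnn.
(F4): condition met.

(F4)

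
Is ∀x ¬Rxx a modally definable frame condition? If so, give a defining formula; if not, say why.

Any modally definable frame class is closed under surjective bounded morphisms.
The 4-cycle (worlds 0,1,2,3 with 0→1→2→3→0) is irreflexive, and the map sending every world to a single reflexive point • is a surjective bounded morphism (forth: every edge maps to (•,•); back: every world has a successor). So any modal formula valid on the 4-cycle is also valid on the reflexive point, which is not irreflexive.
So no modal formula (or set of formulas) defines exactly the irreflexive frames.

No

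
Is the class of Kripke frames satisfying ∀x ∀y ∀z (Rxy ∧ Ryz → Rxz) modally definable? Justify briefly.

This is a Sahlqvist condition; the 4 axiom □q → □□q defines it.

Definable; □q → □□q defines it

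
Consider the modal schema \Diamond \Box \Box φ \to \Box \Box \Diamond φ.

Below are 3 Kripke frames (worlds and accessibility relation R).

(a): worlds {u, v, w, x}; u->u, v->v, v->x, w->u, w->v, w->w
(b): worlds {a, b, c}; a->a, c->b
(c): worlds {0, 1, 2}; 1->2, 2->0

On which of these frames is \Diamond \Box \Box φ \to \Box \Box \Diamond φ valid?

(b)

Frame correspondent (Sahlqvist): \forall x \forall y \forall z ((xRy \wedge x R^2 z) \to \exists w (y R^2 w \wedge zRw)) — i.e. a generalized confluence (Geach) condition.
(a): fails — vRv, vR²x but no t with vR²t and xRt.
(b): condition met.
(c): fails — 1R2, 1R²0 but no w with 2R²w and 0Rw.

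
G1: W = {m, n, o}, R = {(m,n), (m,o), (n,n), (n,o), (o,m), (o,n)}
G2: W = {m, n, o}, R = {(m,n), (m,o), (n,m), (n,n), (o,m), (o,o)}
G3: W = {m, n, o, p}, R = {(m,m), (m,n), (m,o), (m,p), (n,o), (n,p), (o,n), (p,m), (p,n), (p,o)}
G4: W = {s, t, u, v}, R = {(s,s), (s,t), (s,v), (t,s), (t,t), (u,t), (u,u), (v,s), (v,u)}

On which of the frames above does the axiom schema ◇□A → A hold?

The schema corresponds to symmetry: ∀x ∀y (Rxy → Ryx).
G1: fails — Rmn but not Rnm.
G2: condition met.
G3: fails — Rpo but not Rop.
G4: fails — Rut but not Rtu.

G2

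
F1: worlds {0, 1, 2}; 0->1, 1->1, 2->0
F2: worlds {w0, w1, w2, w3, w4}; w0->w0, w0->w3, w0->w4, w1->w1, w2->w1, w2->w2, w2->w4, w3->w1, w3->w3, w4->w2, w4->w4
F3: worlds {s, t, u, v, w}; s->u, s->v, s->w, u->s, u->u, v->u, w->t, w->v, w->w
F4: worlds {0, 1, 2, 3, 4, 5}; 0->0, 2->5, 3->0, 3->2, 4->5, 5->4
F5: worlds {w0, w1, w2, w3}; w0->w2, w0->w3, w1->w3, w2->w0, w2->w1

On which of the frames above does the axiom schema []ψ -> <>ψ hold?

F1, F2

Frame correspondent (Sahlqvist): forall x exists y Rxy — i.e. seriality.
F1: ✓.
F2: ✓.
F3: fails — world t has no successor.
F4: fails — world 1 has no successor.
F5: fails — world w3 has no successor.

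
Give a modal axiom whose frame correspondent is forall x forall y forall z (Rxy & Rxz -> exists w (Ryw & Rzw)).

A defining formula is ◇□r → □◇r (the .2 axiom).
Suppose ◇□r→□◇r is valid. Take Rxy, Rxz and set V(r)={w : Ryw}. Then □r at y so ◇□r at x, so □◇r at x, so ◇r at z, giving w with Rzw and Ryw.

◇□r → □◇r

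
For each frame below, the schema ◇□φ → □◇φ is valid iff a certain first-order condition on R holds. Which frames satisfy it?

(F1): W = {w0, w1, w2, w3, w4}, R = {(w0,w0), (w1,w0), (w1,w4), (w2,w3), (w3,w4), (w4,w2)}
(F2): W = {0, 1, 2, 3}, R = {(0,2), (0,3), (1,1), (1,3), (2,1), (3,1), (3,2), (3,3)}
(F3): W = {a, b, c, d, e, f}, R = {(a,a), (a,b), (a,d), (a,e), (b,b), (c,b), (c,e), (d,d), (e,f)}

(F2)

The schema corresponds to convergence: ∀x ∀y ∀z (Rxy ∧ Rxz → ∃w (Ryw ∧ Rzw)).
(F1): fails — Rw1w0 and Rw1w4 but w0 and w4 have no common successor.
(F2): condition met.
(F3): fails — Rab and Rae but b and e have no common successor.
Valid on: (F2).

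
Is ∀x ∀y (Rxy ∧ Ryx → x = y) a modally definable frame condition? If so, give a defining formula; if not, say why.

Modal frame validity is preserved under surjective bounded morphisms.
The 6-cycle (worlds w0,w1,w2,w3,w4,w5 with w0→w1→w2→w3→w4→w5→w0) is antisymmetric. Sending even-indexed worlds to s and odd-indexed worlds to t is a surjective bounded morphism onto the two-world frame with s↔t, which is not antisymmetric.
So no modal formula (or set of formulas) defines exactly the antisymmetric frames.

Not modally definable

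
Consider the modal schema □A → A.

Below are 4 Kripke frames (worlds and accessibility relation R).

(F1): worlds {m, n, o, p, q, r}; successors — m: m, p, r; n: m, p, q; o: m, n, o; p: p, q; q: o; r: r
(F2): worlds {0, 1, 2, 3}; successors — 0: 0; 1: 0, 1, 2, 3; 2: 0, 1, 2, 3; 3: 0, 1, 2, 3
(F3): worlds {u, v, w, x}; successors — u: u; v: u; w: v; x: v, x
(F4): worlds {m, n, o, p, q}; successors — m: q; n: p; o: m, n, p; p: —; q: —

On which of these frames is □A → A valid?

Frame correspondent (Sahlqvist): ∀x Rxx — i.e. reflexivity.
(F1): fails — world n does not see itself.
(F2): condition met.
(F3): fails — world v does not see itself.
(F4): fails — world m does not see itself.
Valid on: (F2).

(F2)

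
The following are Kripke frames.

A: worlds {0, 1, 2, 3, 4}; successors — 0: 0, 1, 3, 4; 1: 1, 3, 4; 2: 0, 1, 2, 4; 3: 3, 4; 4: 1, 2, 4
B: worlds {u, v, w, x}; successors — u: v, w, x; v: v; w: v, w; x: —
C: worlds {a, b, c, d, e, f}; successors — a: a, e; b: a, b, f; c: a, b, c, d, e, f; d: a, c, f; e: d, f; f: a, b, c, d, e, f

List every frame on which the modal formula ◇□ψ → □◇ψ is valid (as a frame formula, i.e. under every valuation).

This is the axiom for convergence; its first-order frame correspondent is ∀x ∀y ∀z (Rxy ∧ Rxz → ∃w (Ryw ∧ Rzw)).
A: condition met.
B: fails — Ruv and Rux but v and x have no common successor.
C: fails — Rae and Raa but e and a have no common successor.
Valid on: A.

A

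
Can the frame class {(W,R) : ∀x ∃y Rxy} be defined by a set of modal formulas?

This is a Sahlqvist condition; the D axiom □p → ◇p defines it.
Suppose □p→◇p is valid. At any x set V(p)=W. Then □p at x, so ◇p at x, so x has a successor.

Yes — defined by □p → ◇p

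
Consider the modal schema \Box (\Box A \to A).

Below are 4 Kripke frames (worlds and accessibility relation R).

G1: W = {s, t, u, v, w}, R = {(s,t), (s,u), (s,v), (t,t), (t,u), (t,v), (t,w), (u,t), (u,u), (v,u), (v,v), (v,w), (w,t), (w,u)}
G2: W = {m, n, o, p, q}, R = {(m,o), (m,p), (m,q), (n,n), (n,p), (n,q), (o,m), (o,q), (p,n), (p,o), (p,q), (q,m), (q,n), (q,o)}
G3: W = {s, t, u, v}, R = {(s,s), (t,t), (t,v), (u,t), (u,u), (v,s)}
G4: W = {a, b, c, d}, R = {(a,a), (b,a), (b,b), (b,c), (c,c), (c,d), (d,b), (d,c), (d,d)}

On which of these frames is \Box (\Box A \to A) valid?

This is the axiom for shift-reflexivity; its first-order frame correspondent is \forall x \forall y (Rxy \to Ryy).
G1: fails — Rvw but not Rww.
G2: fails — Rom but not Rmm.
G3: fails — Rtv but not Rvv.
G4: condition met.
Valid on: G4.

G4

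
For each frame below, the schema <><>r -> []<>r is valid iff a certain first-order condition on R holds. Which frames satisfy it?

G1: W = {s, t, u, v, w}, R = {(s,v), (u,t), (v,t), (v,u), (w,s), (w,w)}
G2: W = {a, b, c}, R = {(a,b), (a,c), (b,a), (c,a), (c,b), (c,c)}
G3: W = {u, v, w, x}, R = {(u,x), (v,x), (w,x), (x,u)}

G3

The schema corresponds to a generalized confluence (Geach) condition: forall x forall y forall z ((x R^2 y & xRz) -> exists w (y = w & zRw)).
G1: fails — vR²t, vRt but no w* with t=w* and tRw*.
G2: fails — aR²b, aRb but no w with b=w and bRw.
G3: ✓.
Valid on: G3.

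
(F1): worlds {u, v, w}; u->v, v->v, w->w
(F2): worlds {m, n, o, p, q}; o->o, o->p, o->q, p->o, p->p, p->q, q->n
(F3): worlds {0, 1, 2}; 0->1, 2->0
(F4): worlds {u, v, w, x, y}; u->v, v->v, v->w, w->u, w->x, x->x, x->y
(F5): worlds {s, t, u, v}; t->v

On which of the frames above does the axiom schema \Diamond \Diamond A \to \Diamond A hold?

Frame correspondent (Sahlqvist): \forall x \forall y \forall z (Rxy \wedge Ryz \to Rxz) — i.e. transitivity.
(F1): holds.
(F2): fails — Roq and Rqn but not Ron.
(F3): fails — R20 and R01 but not R21.
(F4): fails — Ruv and Rvw but not Ruw.
(F5): holds.

(F1), (F5)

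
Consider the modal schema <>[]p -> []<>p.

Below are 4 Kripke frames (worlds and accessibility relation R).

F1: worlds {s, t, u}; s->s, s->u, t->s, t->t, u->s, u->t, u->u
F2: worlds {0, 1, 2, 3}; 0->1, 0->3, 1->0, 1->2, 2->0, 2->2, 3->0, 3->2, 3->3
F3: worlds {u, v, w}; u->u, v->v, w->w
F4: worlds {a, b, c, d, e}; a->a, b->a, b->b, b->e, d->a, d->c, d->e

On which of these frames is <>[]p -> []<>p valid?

This is the axiom for convergence; its first-order frame correspondent is forall x forall y forall z (Rxy & Rxz -> exists w (Ryw & Rzw)).
F1: satisfies the condition.
F2: fails — R10 and R12 but 0 and 2 have no common successor.
F3: satisfies the condition.
F4: fails — Rbb and Rbe but b and e have no common successor.
Valid on: F1, F3.

F1, F3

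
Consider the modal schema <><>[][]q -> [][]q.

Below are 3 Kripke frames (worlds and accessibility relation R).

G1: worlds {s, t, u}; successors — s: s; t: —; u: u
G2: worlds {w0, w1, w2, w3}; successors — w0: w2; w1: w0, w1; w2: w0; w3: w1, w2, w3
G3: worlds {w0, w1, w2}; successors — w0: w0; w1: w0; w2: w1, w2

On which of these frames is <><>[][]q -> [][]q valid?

This is the axiom for a generalized confluence (Geach) condition; its first-order frame correspondent is forall x forall y forall z ((x R^2 y & x R^2 z) -> exists w (y R^2 w & z = w)).
G1: ✓.
G2: fails — w1R²w0, w1R²w1 but no w with w0R²w and w1=w.
G3: fails — w2R²w0, w2R²w1 but no w with w0R²w and w1=w.
Valid on: G1.

G1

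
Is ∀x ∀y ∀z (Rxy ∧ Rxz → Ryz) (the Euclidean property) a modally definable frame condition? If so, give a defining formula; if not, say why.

Yes: it is the Euclidean property, defined by the 5 schema ◇q → □◇q.

Yes, by ◇q → □◇q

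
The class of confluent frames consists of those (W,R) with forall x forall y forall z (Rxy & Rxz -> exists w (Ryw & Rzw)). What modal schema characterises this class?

This is convergence; the standard corresponding axiom is .2: ◇□ψ → □◇ψ.
Suppose ◇□ψ→□◇ψ is valid. Take Rxy, Rxz and set V(ψ)={w : Ryw}. Then □ψ at y so ◇□ψ at x, so □◇ψ at x, so ◇ψ at z, giving w with Rzw and Ryw.

◇□ψ → □◇ψ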